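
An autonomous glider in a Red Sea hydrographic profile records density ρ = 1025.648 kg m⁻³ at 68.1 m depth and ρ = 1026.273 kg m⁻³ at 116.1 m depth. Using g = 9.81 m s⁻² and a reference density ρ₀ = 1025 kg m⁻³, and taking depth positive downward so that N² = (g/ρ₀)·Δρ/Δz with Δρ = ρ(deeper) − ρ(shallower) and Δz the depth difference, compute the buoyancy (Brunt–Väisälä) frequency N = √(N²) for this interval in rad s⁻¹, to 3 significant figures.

0.0112 rad s⁻¹

Δρ = 1026.273 − 1025.648 = 0.625 kg m⁻³ over Δz = 116.1 − 68.1 = 48 m.
N² = (9.81/1025) × (0.625/48) = 1.2462 × 10⁻⁴ s⁻².
N = √(1.2462 × 10⁻⁴) = 0.011163 rad s⁻¹ ≈ 0.0112 rad s⁻¹.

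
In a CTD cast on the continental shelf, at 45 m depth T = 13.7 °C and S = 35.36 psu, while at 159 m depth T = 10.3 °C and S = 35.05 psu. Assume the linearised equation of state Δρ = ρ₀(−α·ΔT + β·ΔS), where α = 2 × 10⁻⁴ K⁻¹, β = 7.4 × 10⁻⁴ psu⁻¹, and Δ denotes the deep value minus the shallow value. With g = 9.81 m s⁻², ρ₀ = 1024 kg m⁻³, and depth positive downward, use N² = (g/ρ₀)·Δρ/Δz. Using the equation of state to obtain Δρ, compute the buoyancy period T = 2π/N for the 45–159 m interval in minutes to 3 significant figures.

16.8 min

ΔT = -3.4 K, ΔS = -0.31 psu (deep − shallow).
Δρ/ρ₀ = −αΔT + βΔS = 6.80 × 10⁻⁴ − 2.294 × 10⁻⁴ = 4.506 × 10⁻⁴, so Δρ ≈ 0.4614 kg m⁻³.
N² = (g/ρ₀)·Δρ/Δz = g·(Δρ/ρ₀)/Δz = 9.81 × 4.506 × 10⁻⁴ / 114 = 3.8775 × 10⁻⁵ s⁻².
N = √(3.8775 × 10⁻⁵) = 6.2270 × 10⁻³ rad s⁻¹ → T = 2π/N = 1.0090 × 10³ s = 16.817 min ≈ 16.8 min.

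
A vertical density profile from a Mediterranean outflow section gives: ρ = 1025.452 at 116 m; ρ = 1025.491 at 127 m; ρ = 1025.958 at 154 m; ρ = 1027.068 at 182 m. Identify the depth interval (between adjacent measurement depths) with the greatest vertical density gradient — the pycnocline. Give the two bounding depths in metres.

Compute the density gradient over each adjacent pair:
  116–127 m: Δρ/Δz = 0.039/11 = 3.5 × 10⁻³ kg m⁻⁴
  127–154 m: Δρ/Δz = 0.467/27 = 0.017 kg m⁻⁴
  154–182 m: Δρ/Δz = 1.110/28 = 0.040 kg m⁻⁴
The largest gradient is in the 154–182 m interval — the pycnocline.

154–182 m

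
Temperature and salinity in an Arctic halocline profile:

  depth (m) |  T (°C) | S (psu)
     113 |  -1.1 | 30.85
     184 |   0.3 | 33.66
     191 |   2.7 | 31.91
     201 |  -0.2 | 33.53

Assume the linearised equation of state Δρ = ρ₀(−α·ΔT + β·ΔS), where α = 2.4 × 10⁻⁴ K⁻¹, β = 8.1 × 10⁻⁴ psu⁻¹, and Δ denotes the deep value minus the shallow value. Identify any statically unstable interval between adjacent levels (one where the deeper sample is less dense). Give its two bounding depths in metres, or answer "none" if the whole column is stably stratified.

184–191 m

Evaluate Δρ/ρ₀ = −αΔT + βΔS across each adjacent pair:
  113–184 m: −αΔT+βΔS = −(2.4 × 10⁻⁴)(+1.4)+(8.1 × 10⁻⁴)(+2.81) = 1.9 × 10⁻³ → stable
  184–191 m: −αΔT+βΔS = −(2.4 × 10⁻⁴)(+2.4)+(8.1 × 10⁻⁴)(-1.75) = -2.0 × 10⁻³ → UNSTABLE
  191–201 m: −αΔT+βΔS = −(2.4 × 10⁻⁴)(-2.9)+(8.1 × 10⁻⁴)(+1.62) = 2.0 × 10⁻³ → stable
The 184–191 m interval has Δρ < 0: lighter water underlies denser water.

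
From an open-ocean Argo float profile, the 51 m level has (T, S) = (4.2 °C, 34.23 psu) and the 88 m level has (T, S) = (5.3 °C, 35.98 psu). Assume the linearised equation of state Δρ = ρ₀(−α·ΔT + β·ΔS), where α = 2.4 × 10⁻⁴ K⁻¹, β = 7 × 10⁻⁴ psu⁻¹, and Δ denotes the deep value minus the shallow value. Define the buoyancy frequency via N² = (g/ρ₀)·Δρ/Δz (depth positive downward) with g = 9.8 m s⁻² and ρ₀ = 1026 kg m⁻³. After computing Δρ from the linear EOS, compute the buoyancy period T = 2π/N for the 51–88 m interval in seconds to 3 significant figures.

394 s

ΔT = +1.1 K, ΔS = +1.75 psu (deep − shallow).
Δρ/ρ₀ = −αΔT + βΔS = -2.64 × 10⁻⁴ + 1.225 × 10⁻³ = 9.61 × 10⁻⁴, so Δρ ≈ 0.9860 kg m⁻³.
N² = (g/ρ₀)·Δρ/Δz = g·(Δρ/ρ₀)/Δz = 9.8 × 9.61 × 10⁻⁴ / 37 = 2.5454 × 10⁻⁴ s⁻².
N = √(2.5454 × 10⁻⁴) = 0.015954 rad s⁻¹ → T = 2π/N = 393.83 s ≈ 394 s.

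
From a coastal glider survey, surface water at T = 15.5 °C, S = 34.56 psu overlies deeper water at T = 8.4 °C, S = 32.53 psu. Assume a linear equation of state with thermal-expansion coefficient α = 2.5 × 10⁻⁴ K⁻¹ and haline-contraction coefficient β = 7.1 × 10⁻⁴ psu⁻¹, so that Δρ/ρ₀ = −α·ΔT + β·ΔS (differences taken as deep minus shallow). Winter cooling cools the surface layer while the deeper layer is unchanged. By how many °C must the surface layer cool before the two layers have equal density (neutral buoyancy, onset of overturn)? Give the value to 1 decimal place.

1.3 °C

Neutral buoyancy requires Δρ = 0, i.e. −α(T_deep − T_surf′) + β(S_deep − S_surf) = 0.
T_surf′ = T_deep − (β/α)·ΔS = 8.4 − (7.1 × 10⁻⁴/2.5 × 10⁻⁴)·(-2.03) = 14.165 °C.
Cooling required: 15.5 − (14.165) = 1.335 °C.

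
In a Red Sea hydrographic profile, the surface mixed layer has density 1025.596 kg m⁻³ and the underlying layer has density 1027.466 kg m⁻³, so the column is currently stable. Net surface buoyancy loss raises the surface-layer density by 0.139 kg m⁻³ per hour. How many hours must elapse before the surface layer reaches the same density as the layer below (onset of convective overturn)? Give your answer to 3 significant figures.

13.5 hours

Density deficit of the surface layer: 1027.466 − 1025.596 = 1.87 kg m⁻³.
Required change = 1.87 / 0.139 = 13.5 hours.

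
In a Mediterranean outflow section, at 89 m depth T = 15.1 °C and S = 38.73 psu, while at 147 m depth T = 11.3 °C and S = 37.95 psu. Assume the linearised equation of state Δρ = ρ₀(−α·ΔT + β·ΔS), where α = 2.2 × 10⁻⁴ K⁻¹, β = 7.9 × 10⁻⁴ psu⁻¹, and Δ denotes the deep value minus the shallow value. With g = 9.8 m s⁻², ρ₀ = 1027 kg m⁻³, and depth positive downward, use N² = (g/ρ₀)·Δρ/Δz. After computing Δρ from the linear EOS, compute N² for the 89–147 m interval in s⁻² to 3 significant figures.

ΔT = -3.8 K, ΔS = -0.78 psu (deep − shallow).
Δρ/ρ₀ = −αΔT + βΔS = 8.36 × 10⁻⁴ − 6.162 × 10⁻⁴ = 2.198 × 10⁻⁴, so Δρ ≈ 0.2257 kg m⁻³.
N² = (g/ρ₀)·Δρ/Δz = g·(Δρ/ρ₀)/Δz = 9.8 × 2.198 × 10⁻⁴ / 58 = 3.7139 × 10⁻⁵ s⁻² ≈ 3.71 × 10⁻⁵ s⁻².

3.71 × 10⁻⁵ s⁻²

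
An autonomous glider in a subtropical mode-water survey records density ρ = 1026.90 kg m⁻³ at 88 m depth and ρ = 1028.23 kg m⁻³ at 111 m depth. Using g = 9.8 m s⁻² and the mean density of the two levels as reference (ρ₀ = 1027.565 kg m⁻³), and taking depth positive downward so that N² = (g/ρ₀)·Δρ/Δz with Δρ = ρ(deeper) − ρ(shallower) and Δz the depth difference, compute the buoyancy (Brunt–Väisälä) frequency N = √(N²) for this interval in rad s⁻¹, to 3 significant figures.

Δρ = 1028.23 − 1026.90 = 1.33 kg m⁻³ over Δz = 111 − 88 = 23 m.
N² = (9.8/1027.565) × (1.33/23) = 5.5149 × 10⁻⁴ s⁻².
N = √(5.5149 × 10⁻⁴) = 0.023484 rad s⁻¹ ≈ 0.0235 rad s⁻¹.

0.0235 rad s⁻¹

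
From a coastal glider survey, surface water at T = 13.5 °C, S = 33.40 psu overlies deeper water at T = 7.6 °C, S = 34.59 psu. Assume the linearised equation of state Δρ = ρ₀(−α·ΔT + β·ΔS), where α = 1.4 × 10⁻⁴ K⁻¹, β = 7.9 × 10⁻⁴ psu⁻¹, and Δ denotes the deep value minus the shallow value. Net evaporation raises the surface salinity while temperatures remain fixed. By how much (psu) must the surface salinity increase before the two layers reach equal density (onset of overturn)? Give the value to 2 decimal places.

Neutral buoyancy requires −α(T_deep − T_surf) + β(S_deep − S_surf′) = 0.
S_surf′ = S_deep − (α/β)·ΔT = 34.59 − (1.4 × 10⁻⁴/7.9 × 10⁻⁴)·(-5.9) = 35.6356 psu.
Increase required: 35.6356 − 33.40 = 2.2356 psu.

2.24 psu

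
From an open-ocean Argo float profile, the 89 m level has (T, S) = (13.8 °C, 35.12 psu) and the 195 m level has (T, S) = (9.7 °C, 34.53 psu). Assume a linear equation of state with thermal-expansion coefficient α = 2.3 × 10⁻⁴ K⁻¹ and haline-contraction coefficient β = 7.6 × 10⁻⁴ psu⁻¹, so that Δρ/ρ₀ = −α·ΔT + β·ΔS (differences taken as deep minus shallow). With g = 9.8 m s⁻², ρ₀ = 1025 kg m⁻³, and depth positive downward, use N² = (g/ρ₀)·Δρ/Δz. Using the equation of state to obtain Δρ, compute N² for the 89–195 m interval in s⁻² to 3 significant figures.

ΔT = -4.1 K, ΔS = -0.59 psu (deep − shallow).
Δρ/ρ₀ = −αΔT + βΔS = 9.43 × 10⁻⁴ − 4.484 × 10⁻⁴ = 4.946 × 10⁻⁴, so Δρ ≈ 0.5070 kg m⁻³.
N² = (g/ρ₀)·Δρ/Δz = g·(Δρ/ρ₀)/Δz = 9.8 × 4.946 × 10⁻⁴ / 106 = 4.5727 × 10⁻⁵ s⁻² ≈ 4.57 × 10⁻⁵ s⁻².

4.57 × 10⁻⁵ s⁻²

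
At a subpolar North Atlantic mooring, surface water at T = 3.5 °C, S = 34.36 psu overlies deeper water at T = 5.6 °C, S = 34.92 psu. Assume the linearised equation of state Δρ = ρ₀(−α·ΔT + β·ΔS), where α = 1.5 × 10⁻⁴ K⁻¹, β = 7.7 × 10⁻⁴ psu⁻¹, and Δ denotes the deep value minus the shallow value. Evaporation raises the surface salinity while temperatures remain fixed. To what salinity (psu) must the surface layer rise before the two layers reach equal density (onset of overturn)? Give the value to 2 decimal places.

Neutral buoyancy requires −α(T_deep − T_surf) + β(S_deep − S_surf′) = 0.
S_surf′ = S_deep − (α/β)·ΔT = 34.92 − (1.5 × 10⁻⁴/7.7 × 10⁻⁴)·(+2.1) = 34.5109 psu.
Increase required: 34.5109 − 34.36 = 0.1509 psu.

34.51 psu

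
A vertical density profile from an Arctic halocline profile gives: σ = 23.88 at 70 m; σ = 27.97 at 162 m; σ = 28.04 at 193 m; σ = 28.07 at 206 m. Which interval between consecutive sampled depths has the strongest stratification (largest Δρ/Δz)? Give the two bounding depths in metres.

70–162 m

Compute the density gradient over each adjacent pair:
  70–162 m: Δρ/Δz = 4.09/92 = 0.044 kg m⁻⁴
  162–193 m: Δρ/Δz = 0.07/31 = 2.3 × 10⁻³ kg m⁻⁴
  193–206 m: Δρ/Δz = 0.03/13 = 2.3 × 10⁻³ kg m⁻⁴
The largest gradient is in the 70–162 m interval — the pycnocline.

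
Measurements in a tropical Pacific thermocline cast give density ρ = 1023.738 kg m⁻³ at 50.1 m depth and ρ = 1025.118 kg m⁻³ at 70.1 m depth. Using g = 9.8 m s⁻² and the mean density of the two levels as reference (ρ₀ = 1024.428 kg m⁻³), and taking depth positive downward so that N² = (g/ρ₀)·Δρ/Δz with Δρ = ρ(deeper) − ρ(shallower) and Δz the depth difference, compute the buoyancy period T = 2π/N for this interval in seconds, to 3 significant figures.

Δρ = 1025.118 − 1023.738 = 1.380 kg m⁻³ over Δz = 70.1 − 50.1 = 20 m.
N² = (9.8/1024.428) × (1.380/20) = 6.6008 × 10⁻⁴ s⁻².
N = √(6.6008 × 10⁻⁴) = 0.025692 rad s⁻¹, so T = 2π/N = 244.56 s ≈ 245 s.

245 s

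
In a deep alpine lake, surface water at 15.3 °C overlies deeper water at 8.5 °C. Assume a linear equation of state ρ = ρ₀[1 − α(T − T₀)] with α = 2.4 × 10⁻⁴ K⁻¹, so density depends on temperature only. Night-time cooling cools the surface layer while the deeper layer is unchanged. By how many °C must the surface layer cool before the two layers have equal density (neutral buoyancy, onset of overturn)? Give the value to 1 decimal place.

6.8 °C

With temperature the only control, equal density requires T_surf′ = T_deep.
T_surf′ = 8.5 °C.
Cooling required: 15.3 − 8.5 = 6.8 °C.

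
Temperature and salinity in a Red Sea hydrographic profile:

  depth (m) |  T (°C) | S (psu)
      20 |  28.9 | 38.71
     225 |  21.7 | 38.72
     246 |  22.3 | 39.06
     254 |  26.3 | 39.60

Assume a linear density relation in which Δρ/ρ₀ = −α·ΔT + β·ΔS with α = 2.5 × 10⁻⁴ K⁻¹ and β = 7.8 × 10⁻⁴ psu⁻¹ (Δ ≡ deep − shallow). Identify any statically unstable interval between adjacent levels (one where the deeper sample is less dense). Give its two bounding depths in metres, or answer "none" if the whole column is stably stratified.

Evaluate Δρ/ρ₀ = −αΔT + βΔS across each adjacent pair:
  20–225 m: −αΔT+βΔS = −(2.5 × 10⁻⁴)(-7.2)+(7.8 × 10⁻⁴)(+0.01) = 1.8 × 10⁻³ → stable
  225–246 m: −αΔT+βΔS = −(2.5 × 10⁻⁴)(+0.6)+(7.8 × 10⁻⁴)(+0.34) = 1.2 × 10⁻⁴ → stable
  246–254 m: −αΔT+βΔS = −(2.5 × 10⁻⁴)(+4.0)+(7.8 × 10⁻⁴)(+0.54) = -5.8 × 10⁻⁴ → UNSTABLE
The 246–254 m interval has Δρ < 0: lighter water underlies denser water.

246–254 m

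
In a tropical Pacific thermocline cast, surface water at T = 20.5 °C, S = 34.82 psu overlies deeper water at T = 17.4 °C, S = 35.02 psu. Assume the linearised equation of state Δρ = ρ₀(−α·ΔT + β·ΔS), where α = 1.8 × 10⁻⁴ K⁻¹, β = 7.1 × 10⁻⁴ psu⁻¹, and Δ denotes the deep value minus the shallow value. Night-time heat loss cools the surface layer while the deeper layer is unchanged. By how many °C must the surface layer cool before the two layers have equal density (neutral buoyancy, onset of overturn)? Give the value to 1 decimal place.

Neutral buoyancy requires Δρ = 0, i.e. −α(T_deep − T_surf′) + β(S_deep − S_surf) = 0.
T_surf′ = T_deep − (β/α)·ΔS = 17.4 − (7.1 × 10⁻⁴/1.8 × 10⁻⁴)·(+0.20) = 16.611 °C.
Cooling required: 20.5 − (16.611) = 3.889 °C.

3.9 °C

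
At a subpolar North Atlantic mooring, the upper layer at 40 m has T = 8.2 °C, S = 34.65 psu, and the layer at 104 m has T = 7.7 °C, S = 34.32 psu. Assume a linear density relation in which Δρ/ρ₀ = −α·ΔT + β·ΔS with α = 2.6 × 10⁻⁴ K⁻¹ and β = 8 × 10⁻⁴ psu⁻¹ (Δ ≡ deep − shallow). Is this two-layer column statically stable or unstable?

unstable

ΔT = 7.7 − 8.2 = -0.5 K and ΔS = 34.32 − 34.65 = -0.33 psu (deep − shallow).
−αΔT = 1.30 × 10⁻⁴; βΔS = -2.64 × 10⁻⁴; sum Δρ/ρ₀ = -1.34 × 10⁻⁴.
Δρ/ρ₀ < 0, so Δρ < 0: deeper water is lighter → statically unstable; the column would overturn.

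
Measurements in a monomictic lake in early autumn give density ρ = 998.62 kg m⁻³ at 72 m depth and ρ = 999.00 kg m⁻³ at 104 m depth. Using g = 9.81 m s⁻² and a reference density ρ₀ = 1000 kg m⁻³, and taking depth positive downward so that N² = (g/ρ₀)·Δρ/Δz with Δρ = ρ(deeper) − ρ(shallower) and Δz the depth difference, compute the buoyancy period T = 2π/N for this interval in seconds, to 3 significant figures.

582 s

Δρ = 999.00 − 998.62 = 0.38 kg m⁻³ over Δz = 104 − 72 = 32 m.
N² = (9.81/1000) × (0.38/32) = 1.1649 × 10⁻⁴ s⁻².
N = √(1.1649 × 10⁻⁴) = 0.010793 rad s⁻¹, so T = 2π/N = 582.15 s ≈ 582 s.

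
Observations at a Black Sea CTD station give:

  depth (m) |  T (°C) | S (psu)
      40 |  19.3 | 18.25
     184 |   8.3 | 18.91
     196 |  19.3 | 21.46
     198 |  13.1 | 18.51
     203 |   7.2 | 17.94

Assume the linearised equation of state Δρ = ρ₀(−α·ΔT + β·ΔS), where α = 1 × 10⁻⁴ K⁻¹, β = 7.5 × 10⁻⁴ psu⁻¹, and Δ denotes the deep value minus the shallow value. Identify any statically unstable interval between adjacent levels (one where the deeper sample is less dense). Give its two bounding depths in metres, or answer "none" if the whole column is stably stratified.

Evaluate Δρ/ρ₀ = −αΔT + βΔS across each adjacent pair:
  40–184 m: −αΔT+βΔS = −(1 × 10⁻⁴)(-11.0)+(7.5 × 10⁻⁴)(+0.66) = 1.6 × 10⁻³ → stable
  184–196 m: −αΔT+βΔS = −(1 × 10⁻⁴)(+11.0)+(7.5 × 10⁻⁴)(+2.55) = 8.1 × 10⁻⁴ → stable
  196–198 m: −αΔT+βΔS = −(1 × 10⁻⁴)(-6.2)+(7.5 × 10⁻⁴)(-2.95) = -1.6 × 10⁻³ → UNSTABLE
  198–203 m: −αΔT+βΔS = −(1 × 10⁻⁴)(-5.9)+(7.5 × 10⁻⁴)(-0.57) = 1.6 × 10⁻⁴ → stable
The 196–198 m interval has Δρ < 0: lighter water underlies denser water.

196–198 m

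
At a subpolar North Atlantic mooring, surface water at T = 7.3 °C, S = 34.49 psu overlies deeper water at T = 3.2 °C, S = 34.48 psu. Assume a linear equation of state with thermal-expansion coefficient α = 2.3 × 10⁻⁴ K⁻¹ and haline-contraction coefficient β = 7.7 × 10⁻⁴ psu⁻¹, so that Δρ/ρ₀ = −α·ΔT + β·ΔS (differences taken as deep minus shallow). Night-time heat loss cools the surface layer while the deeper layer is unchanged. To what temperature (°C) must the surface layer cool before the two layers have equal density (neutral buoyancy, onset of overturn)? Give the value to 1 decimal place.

Neutral buoyancy requires Δρ = 0, i.e. −α(T_deep − T_surf′) + β(S_deep − S_surf) = 0.
T_surf′ = T_deep − (β/α)·ΔS = 3.2 − (7.7 × 10⁻⁴/2.3 × 10⁻⁴)·(-0.01) = 3.233 °C.
Cooling required: 7.3 − (3.233) = 4.067 °C.

3.2 °C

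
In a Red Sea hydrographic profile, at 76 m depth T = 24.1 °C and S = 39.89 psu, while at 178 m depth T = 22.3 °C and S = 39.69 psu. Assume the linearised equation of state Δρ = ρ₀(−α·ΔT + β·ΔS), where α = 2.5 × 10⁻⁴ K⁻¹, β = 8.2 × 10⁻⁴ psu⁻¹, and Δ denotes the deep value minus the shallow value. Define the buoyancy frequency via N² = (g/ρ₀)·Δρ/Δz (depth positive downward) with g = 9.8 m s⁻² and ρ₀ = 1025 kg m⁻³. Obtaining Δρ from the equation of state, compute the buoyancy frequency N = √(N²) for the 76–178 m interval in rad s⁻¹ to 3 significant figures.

ΔT = -1.8 K, ΔS = -0.20 psu (deep − shallow).
Δρ/ρ₀ = −αΔT + βΔS = 4.50 × 10⁻⁴ − 1.64 × 10⁻⁴ = 2.86 × 10⁻⁴, so Δρ ≈ 0.2932 kg m⁻³.
N² = (g/ρ₀)·Δρ/Δz = g·(Δρ/ρ₀)/Δz = 9.8 × 2.86 × 10⁻⁴ / 102 = 2.7478 × 10⁻⁵ s⁻².
N = √(2.7478 × 10⁻⁵) = 5.2419 × 10⁻³ rad s⁻¹ ≈ 5.24 × 10⁻³ rad s⁻¹.

5.24 × 10⁻³ rad s⁻¹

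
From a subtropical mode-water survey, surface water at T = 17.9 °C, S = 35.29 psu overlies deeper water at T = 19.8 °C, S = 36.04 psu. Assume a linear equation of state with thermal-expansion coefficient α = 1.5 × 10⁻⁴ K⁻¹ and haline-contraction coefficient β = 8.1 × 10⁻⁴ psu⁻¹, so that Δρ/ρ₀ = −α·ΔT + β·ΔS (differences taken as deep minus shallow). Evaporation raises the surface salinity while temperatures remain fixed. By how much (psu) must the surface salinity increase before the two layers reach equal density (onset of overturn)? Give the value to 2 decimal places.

Neutral buoyancy requires −α(T_deep − T_surf) + β(S_deep − S_surf′) = 0.
S_surf′ = S_deep − (α/β)·ΔT = 36.04 − (1.5 × 10⁻⁴/8.1 × 10⁻⁴)·(+1.9) = 35.6881 psu.
Increase required: 35.6881 − 35.29 = 0.3981 psu.

0.40 psu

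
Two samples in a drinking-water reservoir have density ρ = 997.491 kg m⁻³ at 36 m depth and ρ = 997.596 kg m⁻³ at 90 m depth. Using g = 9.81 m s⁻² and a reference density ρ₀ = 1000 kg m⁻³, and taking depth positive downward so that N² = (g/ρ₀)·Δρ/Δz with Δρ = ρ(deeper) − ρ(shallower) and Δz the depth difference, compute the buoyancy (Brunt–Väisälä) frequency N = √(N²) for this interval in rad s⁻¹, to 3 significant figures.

4.37 × 10⁻³ rad s⁻¹

Δρ = 997.596 − 997.491 = 0.105 kg m⁻³ over Δz = 90 − 36 = 54 m.
N² = (9.81/1000) × (0.105/54) = 1.9075 × 10⁻⁵ s⁻².
N = √(1.9075 × 10⁻⁵) = 4.3675 × 10⁻³ rad s⁻¹ ≈ 4.37 × 10⁻³ rad s⁻¹.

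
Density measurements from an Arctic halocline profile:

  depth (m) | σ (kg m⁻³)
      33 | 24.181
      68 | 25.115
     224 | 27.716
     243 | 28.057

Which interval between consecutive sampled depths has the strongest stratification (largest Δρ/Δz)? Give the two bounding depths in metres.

Compute the density gradient over each adjacent pair:
  33–68 m: Δρ/Δz = 0.934/35 = 0.027 kg m⁻⁴
  68–224 m: Δρ/Δz = 2.601/156 = 0.017 kg m⁻⁴
  224–243 m: Δρ/Δz = 0.341/19 = 0.018 kg m⁻⁴
The largest gradient is in the 33–68 m interval — the pycnocline.

33–68 m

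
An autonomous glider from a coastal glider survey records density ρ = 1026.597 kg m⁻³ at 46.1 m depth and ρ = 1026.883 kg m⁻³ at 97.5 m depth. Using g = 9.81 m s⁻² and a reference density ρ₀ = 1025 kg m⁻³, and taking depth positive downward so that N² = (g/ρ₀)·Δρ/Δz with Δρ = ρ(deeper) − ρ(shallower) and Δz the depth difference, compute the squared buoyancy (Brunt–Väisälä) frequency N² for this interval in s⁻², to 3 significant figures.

Δρ = 1026.883 − 1026.597 = 0.286 kg m⁻³ over Δz = 97.5 − 46.1 = 51.4 m.
N² = (9.81/1025) × (0.286/51.4) = 5.3253 × 10⁻⁵ s⁻² ≈ 5.33 × 10⁻⁵ s⁻².

5.33 × 10⁻⁵ s⁻²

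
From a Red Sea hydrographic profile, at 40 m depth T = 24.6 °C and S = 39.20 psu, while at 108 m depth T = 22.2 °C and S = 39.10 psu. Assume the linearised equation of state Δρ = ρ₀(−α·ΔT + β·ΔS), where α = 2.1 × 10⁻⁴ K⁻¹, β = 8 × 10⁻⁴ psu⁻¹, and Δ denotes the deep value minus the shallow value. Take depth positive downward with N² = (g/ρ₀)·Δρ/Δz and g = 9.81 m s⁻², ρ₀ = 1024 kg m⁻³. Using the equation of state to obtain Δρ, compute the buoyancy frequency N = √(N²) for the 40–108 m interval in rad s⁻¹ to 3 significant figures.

7.82 × 10⁻³ rad s⁻¹

ΔT = -2.4 K, ΔS = -0.10 psu (deep − shallow).
Δρ/ρ₀ = −αΔT + βΔS = 5.04 × 10⁻⁴ − 8.00 × 10⁻⁵ = 4.24 × 10⁻⁴, so Δρ ≈ 0.4342 kg m⁻³.
N² = (g/ρ₀)·Δρ/Δz = g·(Δρ/ρ₀)/Δz = 9.81 × 4.24 × 10⁻⁴ / 68 = 6.1168 × 10⁻⁵ s⁻².
N = √(6.1168 × 10⁻⁵) = 7.8210 × 10⁻³ rad s⁻¹ ≈ 7.82 × 10⁻³ rad s⁻¹.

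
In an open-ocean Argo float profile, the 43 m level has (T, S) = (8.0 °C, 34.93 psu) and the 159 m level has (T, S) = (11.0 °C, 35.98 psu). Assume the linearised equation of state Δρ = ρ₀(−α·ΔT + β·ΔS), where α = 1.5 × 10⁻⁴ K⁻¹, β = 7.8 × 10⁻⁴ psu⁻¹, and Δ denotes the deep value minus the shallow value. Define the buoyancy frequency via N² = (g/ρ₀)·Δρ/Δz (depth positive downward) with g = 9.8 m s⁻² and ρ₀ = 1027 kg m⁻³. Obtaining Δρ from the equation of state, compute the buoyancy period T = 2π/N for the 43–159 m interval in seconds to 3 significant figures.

1.13 × 10³ s

ΔT = +3.0 K, ΔS = +1.05 psu (deep − shallow).
Δρ/ρ₀ = −αΔT + βΔS = -4.50 × 10⁻⁴ + 8.19 × 10⁻⁴ = 3.69 × 10⁻⁴, so Δρ ≈ 0.3790 kg m⁻³.
N² = (g/ρ₀)·Δρ/Δz = g·(Δρ/ρ₀)/Δz = 9.8 × 3.69 × 10⁻⁴ / 116 = 3.1174 × 10⁻⁵ s⁻².
N = √(3.1174 × 10⁻⁵) = 5.5834 × 10⁻³ rad s⁻¹ → T = 2π/N = 1.1253 × 10³ s ≈ 1.13 × 10³ s.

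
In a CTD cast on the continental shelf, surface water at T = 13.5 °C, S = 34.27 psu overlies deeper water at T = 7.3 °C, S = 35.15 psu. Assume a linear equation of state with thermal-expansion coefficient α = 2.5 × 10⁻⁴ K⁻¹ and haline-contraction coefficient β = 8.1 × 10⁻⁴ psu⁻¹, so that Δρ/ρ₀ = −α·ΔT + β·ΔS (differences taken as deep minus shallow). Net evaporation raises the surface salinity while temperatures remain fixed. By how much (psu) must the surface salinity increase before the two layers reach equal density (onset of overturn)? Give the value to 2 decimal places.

2.79 psu

Neutral buoyancy requires −α(T_deep − T_surf) + β(S_deep − S_surf′) = 0.
S_surf′ = S_deep − (α/β)·ΔT = 35.15 − (2.5 × 10⁻⁴/8.1 × 10⁻⁴)·(-6.2) = 37.0636 psu.
Increase required: 37.0636 − 34.27 = 2.7936 psu.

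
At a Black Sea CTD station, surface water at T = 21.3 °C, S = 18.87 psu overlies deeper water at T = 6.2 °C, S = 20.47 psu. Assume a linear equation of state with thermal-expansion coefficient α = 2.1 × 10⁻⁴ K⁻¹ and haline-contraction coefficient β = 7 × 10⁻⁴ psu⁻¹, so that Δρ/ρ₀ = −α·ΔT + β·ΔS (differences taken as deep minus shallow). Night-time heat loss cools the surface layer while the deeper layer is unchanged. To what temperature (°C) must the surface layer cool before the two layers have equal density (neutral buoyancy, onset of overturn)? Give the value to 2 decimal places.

Neutral buoyancy requires Δρ = 0, i.e. −α(T_deep − T_surf′) + β(S_deep − S_surf) = 0.
T_surf′ = T_deep − (β/α)·ΔS = 6.2 − (7 × 10⁻⁴/2.1 × 10⁻⁴)·(+1.60) = 0.8667 °C.
Cooling required: 21.3 − (0.8667) = 20.4333 °C.

0.87 °C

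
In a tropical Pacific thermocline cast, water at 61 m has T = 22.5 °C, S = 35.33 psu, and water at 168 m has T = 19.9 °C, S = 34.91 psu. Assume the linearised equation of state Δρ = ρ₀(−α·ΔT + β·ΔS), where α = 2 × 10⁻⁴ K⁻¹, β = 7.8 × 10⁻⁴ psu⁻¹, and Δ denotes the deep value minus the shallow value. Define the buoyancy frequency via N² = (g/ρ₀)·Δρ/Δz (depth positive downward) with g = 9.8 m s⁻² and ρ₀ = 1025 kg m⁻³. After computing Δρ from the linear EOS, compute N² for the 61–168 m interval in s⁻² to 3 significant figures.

1.76 × 10⁻⁵ s⁻²

ΔT = -2.6 K, ΔS = -0.42 psu (deep − shallow).
Δρ/ρ₀ = −αΔT + βΔS = 5.20 × 10⁻⁴ − 3.276 × 10⁻⁴ = 1.924 × 10⁻⁴, so Δρ ≈ 0.1972 kg m⁻³.
N² = (g/ρ₀)·Δρ/Δz = g·(Δρ/ρ₀)/Δz = 9.8 × 1.924 × 10⁻⁴ / 107 = 1.7622 × 10⁻⁵ s⁻² ≈ 1.76 × 10⁻⁵ s⁻².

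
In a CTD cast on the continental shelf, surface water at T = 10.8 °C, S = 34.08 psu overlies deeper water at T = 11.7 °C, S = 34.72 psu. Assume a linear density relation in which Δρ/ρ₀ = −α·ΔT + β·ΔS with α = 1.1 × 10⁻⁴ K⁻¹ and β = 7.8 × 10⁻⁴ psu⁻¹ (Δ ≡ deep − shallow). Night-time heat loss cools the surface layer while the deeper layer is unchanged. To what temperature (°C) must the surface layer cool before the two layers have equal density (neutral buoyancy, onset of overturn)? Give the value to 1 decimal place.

7.2 °C

Neutral buoyancy requires Δρ = 0, i.e. −α(T_deep − T_surf′) + β(S_deep − S_surf) = 0.
T_surf′ = T_deep − (β/α)·ΔS = 11.7 − (7.8 × 10⁻⁴/1.1 × 10⁻⁴)·(+0.64) = 7.162 °C.
Cooling required: 10.8 − (7.162) = 3.638 °C.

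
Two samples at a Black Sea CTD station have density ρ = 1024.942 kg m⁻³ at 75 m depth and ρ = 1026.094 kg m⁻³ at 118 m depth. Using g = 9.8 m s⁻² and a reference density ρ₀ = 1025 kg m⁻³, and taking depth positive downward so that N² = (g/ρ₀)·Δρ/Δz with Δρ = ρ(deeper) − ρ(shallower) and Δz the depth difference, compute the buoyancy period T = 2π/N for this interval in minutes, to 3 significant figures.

Δρ = 1026.094 − 1024.942 = 1.152 kg m⁻³ over Δz = 118 − 75 = 43 m.
N² = (9.8/1025) × (1.152/43) = 2.5615 × 10⁻⁴ s⁻².
N = √(2.5615 × 10⁻⁴) = 0.016005 rad s⁻¹, so T = 2π/N = 392.58 s = 6.5430 min ≈ 6.54 min.

6.54 min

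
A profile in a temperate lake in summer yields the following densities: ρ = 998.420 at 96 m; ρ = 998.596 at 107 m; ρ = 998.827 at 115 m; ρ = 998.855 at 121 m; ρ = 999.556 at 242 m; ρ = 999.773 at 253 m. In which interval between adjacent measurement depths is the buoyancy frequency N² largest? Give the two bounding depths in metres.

Compute the density gradient over each adjacent pair:
  96–107 m: Δρ/Δz = 0.176/11 = 0.016 kg m⁻⁴
  107–115 m: Δρ/Δz = 0.231/8 = 0.029 kg m⁻⁴
  115–121 m: Δρ/Δz = 0.028/6 = 4.7 × 10⁻³ kg m⁻⁴
  121–242 m: Δρ/Δz = 0.701/121 = 5.8 × 10⁻³ kg m⁻⁴
  242–253 m: Δρ/Δz = 0.217/11 = 0.020 kg m⁻⁴
The largest gradient is in the 107–115 m interval — the pycnocline.

107–115 m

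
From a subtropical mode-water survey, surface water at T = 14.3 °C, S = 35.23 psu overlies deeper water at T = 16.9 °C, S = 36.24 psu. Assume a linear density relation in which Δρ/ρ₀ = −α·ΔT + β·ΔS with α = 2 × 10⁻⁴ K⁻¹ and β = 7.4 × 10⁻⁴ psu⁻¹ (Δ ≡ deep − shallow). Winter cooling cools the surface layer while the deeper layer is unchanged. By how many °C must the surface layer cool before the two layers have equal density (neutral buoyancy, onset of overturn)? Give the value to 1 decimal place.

1.1 °C

Neutral buoyancy requires Δρ = 0, i.e. −α(T_deep − T_surf′) + β(S_deep − S_surf) = 0.
T_surf′ = T_deep − (β/α)·ΔS = 16.9 − (7.4 × 10⁻⁴/2 × 10⁻⁴)·(+1.01) = 13.163 °C.
Cooling required: 14.3 − (13.163) = 1.137 °C.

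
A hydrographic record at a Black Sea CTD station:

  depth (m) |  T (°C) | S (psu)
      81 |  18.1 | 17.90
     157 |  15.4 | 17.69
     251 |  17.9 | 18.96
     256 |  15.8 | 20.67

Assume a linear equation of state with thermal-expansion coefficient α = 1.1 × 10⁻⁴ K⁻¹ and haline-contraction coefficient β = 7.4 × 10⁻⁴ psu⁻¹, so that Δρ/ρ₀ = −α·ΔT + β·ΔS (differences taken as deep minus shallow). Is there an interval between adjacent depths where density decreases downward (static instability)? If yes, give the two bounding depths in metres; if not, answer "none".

none

Evaluate Δρ/ρ₀ = −αΔT + βΔS across each adjacent pair:
  81–157 m: −αΔT+βΔS = −(1.1 × 10⁻⁴)(-2.7)+(7.4 × 10⁻⁴)(-0.21) = 1.4 × 10⁻⁴ → stable
  157–251 m: −αΔT+βΔS = −(1.1 × 10⁻⁴)(+2.5)+(7.4 × 10⁻⁴)(+1.27) = 6.6 × 10⁻⁴ → stable
  251–256 m: −αΔT+βΔS = −(1.1 × 10⁻⁴)(-2.1)+(7.4 × 10⁻⁴)(+1.71) = 1.5 × 10⁻³ → stable
Every interval has Δρ > 0: the column is stably stratified throughout.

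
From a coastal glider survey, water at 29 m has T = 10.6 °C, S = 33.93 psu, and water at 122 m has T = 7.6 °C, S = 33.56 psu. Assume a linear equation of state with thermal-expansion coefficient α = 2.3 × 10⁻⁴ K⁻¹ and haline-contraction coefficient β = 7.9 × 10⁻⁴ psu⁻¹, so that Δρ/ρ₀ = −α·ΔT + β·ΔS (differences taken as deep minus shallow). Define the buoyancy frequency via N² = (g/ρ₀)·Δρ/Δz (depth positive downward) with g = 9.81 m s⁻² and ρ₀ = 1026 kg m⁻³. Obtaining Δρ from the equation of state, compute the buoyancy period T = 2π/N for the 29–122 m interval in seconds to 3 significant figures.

ΔT = -3.0 K, ΔS = -0.37 psu (deep − shallow).
Δρ/ρ₀ = −αΔT + βΔS = 6.90 × 10⁻⁴ − 2.923 × 10⁻⁴ = 3.977 × 10⁻⁴, so Δρ ≈ 0.4080 kg m⁻³.
N² = (g/ρ₀)·Δρ/Δz = g·(Δρ/ρ₀)/Δz = 9.81 × 3.977 × 10⁻⁴ / 93 = 4.1951 × 10⁻⁵ s⁻².
N = √(4.1951 × 10⁻⁵) = 6.4770 × 10⁻³ rad s⁻¹ → T = 2π/N = 970.08 s ≈ 970 s.

970 s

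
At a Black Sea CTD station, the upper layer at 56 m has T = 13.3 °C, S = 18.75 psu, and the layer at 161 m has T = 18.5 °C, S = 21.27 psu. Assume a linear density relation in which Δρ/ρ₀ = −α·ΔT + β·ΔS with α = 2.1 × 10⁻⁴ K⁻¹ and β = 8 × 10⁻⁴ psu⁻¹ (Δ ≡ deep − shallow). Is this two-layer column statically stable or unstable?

ΔT = 18.5 − 13.3 = +5.2 K and ΔS = 21.27 − 18.75 = +2.52 psu (deep − shallow).
−αΔT = -1.092 × 10⁻³; βΔS = 2.016 × 10⁻³; sum Δρ/ρ₀ = 9.24 × 10⁻⁴.
Δρ/ρ₀ > 0, so Δρ > 0: deeper water is denser → statically stable.

stable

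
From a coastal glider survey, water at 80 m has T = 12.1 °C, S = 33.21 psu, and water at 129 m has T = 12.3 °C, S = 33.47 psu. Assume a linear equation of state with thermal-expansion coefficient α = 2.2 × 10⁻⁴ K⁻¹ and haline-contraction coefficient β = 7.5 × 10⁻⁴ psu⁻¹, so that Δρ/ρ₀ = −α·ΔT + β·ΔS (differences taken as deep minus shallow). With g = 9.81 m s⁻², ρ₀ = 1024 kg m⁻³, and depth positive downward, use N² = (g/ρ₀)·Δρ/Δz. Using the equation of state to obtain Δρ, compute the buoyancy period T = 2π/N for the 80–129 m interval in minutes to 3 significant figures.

19.0 min

ΔT = +0.2 K, ΔS = +0.26 psu (deep − shallow).
Δρ/ρ₀ = −αΔT + βΔS = -4.40 × 10⁻⁵ + 1.95 × 10⁻⁴ = 1.51 × 10⁻⁴, so Δρ ≈ 0.1546 kg m⁻³.
N² = (g/ρ₀)·Δρ/Δz = g·(Δρ/ρ₀)/Δz = 9.81 × 1.51 × 10⁻⁴ / 49 = 3.0231 × 10⁻⁵ s⁻².
N = √(3.0231 × 10⁻⁵) = 5.4983 × 10⁻³ rad s⁻¹ → T = 2π/N = 1.1428 × 10³ s = 19.047 min ≈ 19.0 min.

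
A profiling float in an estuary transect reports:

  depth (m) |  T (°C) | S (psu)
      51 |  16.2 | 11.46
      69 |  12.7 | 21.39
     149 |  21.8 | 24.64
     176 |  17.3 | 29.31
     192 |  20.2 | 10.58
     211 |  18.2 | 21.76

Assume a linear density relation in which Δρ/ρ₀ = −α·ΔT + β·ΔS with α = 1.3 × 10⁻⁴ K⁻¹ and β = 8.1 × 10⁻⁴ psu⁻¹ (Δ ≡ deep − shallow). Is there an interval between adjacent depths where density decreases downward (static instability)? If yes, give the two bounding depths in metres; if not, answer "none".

176–192 m

Evaluate Δρ/ρ₀ = −αΔT + βΔS across each adjacent pair:
  51–69 m: −αΔT+βΔS = −(1.3 × 10⁻⁴)(-3.5)+(8.1 × 10⁻⁴)(+9.93) = 8.5 × 10⁻³ → stable
  69–149 m: −αΔT+βΔS = −(1.3 × 10⁻⁴)(+9.1)+(8.1 × 10⁻⁴)(+3.25) = 1.4 × 10⁻³ → stable
  149–176 m: −αΔT+βΔS = −(1.3 × 10⁻⁴)(-4.5)+(8.1 × 10⁻⁴)(+4.67) = 4.4 × 10⁻³ → stable
  176–192 m: −αΔT+βΔS = −(1.3 × 10⁻⁴)(+2.9)+(8.1 × 10⁻⁴)(-18.73) = -0.016 → UNSTABLE
  192–211 m: −αΔT+βΔS = −(1.3 × 10⁻⁴)(-2.0)+(8.1 × 10⁻⁴)(+11.18) = 9.3 × 10⁻³ → stable
The 176–192 m interval has Δρ < 0: lighter water underlies denser water.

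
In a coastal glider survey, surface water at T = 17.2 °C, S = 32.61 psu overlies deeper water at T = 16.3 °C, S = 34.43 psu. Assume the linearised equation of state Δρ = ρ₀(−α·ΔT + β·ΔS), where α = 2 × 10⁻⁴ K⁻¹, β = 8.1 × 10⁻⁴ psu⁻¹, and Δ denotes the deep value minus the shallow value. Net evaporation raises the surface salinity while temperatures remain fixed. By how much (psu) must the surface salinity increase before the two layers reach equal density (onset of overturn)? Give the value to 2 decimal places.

Neutral buoyancy requires −α(T_deep − T_surf) + β(S_deep − S_surf′) = 0.
S_surf′ = S_deep − (α/β)·ΔT = 34.43 − (2 × 10⁻⁴/8.1 × 10⁻⁴)·(-0.9) = 34.6522 psu.
Increase required: 34.6522 − 32.61 = 2.0422 psu.

2.04 psu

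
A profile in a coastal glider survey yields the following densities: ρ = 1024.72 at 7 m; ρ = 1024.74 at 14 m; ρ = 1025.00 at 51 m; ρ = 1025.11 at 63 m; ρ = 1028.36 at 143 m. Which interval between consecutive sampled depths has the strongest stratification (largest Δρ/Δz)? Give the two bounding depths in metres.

Compute the density gradient over each adjacent pair:
  7–14 m: Δρ/Δz = 0.02/7 = 2.9 × 10⁻³ kg m⁻⁴
  14–51 m: Δρ/Δz = 0.26/37 = 7.0 × 10⁻³ kg m⁻⁴
  51–63 m: Δρ/Δz = 0.11/12 = 9.2 × 10⁻³ kg m⁻⁴
  63–143 m: Δρ/Δz = 3.25/80 = 0.041 kg m⁻⁴
The largest gradient is in the 63–143 m interval — the pycnocline.

63–143 m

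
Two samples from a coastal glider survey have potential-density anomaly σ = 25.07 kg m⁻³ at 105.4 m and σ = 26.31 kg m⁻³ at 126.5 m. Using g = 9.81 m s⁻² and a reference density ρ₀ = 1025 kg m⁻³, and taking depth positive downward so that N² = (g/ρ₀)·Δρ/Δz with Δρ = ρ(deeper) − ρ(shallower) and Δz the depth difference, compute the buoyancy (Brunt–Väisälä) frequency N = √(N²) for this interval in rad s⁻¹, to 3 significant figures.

0.0237 rad s⁻¹

Δρ = 1026.31 − 1025.07 = 1.24 kg m⁻³ over Δz = 126.5 − 105.4 = 21.1 m.
N² = (9.81/1025) × (1.24/21.1) = 5.6245 × 10⁻⁴ s⁻².
N = √(5.6245 × 10⁻⁴) = 0.023716 rad s⁻¹ ≈ 0.0237 rad s⁻¹.
A positive N² confirms static stability across the interval.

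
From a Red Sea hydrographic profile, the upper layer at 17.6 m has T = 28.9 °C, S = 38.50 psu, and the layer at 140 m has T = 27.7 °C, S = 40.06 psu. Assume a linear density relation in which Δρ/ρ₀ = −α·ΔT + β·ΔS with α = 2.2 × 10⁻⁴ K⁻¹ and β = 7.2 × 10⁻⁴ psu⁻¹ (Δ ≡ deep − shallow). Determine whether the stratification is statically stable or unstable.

ΔT = 27.7 − 28.9 = -1.2 K and ΔS = 40.06 − 38.50 = +1.56 psu (deep − shallow).
−αΔT = 2.64 × 10⁻⁴; βΔS = 1.1232 × 10⁻³; sum Δρ/ρ₀ = 1.3872 × 10⁻³.
Δρ/ρ₀ > 0, so Δρ > 0: deeper water is denser → statically stable.

stable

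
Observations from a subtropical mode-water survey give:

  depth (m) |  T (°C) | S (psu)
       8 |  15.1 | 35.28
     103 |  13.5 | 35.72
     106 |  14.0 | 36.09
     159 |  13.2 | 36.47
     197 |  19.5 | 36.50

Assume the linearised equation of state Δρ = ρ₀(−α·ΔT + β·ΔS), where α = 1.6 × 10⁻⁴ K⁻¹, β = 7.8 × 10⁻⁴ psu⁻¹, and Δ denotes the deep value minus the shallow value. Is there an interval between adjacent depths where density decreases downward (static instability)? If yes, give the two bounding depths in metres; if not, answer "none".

Evaluate Δρ/ρ₀ = −αΔT + βΔS across each adjacent pair:
  8–103 m: −αΔT+βΔS = −(1.6 × 10⁻⁴)(-1.6)+(7.8 × 10⁻⁴)(+0.44) = 6.0 × 10⁻⁴ → stable
  103–106 m: −αΔT+βΔS = −(1.6 × 10⁻⁴)(+0.5)+(7.8 × 10⁻⁴)(+0.37) = 2.1 × 10⁻⁴ → stable
  106–159 m: −αΔT+βΔS = −(1.6 × 10⁻⁴)(-0.8)+(7.8 × 10⁻⁴)(+0.38) = 4.2 × 10⁻⁴ → stable
  159–197 m: −αΔT+βΔS = −(1.6 × 10⁻⁴)(+6.3)+(7.8 × 10⁻⁴)(+0.03) = -9.8 × 10⁻⁴ → UNSTABLE
The 159–197 m interval has Δρ < 0: lighter water underlies denser water.

159–197 m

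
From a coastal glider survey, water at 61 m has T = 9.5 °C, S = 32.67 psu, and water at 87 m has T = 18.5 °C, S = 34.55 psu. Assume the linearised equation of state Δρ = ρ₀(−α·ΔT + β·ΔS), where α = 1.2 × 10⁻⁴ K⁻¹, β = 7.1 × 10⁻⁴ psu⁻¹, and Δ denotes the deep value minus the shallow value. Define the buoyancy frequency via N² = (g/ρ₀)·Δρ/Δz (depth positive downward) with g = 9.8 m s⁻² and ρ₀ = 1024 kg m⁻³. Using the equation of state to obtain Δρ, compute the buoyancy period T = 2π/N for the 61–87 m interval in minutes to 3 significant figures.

10.7 min

ΔT = +9.0 K, ΔS = +1.88 psu (deep − shallow).
Δρ/ρ₀ = −αΔT + βΔS = -1.08 × 10⁻³ + 1.3348 × 10⁻³ = 2.548 × 10⁻⁴, so Δρ ≈ 0.2609 kg m⁻³.
N² = (g/ρ₀)·Δρ/Δz = g·(Δρ/ρ₀)/Δz = 9.8 × 2.548 × 10⁻⁴ / 26 = 9.6040 × 10⁻⁵ s⁻².
N = √(9.6040 × 10⁻⁵) = 9.8000 × 10⁻³ rad s⁻¹ → T = 2π/N = 641.14 s = 10.686 min ≈ 10.7 min.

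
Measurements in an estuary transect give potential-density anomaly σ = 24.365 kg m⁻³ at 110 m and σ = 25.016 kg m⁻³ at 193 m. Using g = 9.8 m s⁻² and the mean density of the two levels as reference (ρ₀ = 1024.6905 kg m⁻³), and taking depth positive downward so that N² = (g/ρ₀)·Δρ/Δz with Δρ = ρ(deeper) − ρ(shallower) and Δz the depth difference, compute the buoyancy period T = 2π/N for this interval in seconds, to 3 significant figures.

Δρ = 1025.016 − 1024.365 = 0.651 kg m⁻³ over Δz = 193 − 110 = 83 m.
N² = (9.8/1024.6905) × (0.651/83) = 7.5013 × 10⁻⁵ s⁻².
N = √(7.5013 × 10⁻⁵) = 8.6610 × 10⁻³ rad s⁻¹, so T = 2π/N = 725.46 s ≈ 725 s.

725 s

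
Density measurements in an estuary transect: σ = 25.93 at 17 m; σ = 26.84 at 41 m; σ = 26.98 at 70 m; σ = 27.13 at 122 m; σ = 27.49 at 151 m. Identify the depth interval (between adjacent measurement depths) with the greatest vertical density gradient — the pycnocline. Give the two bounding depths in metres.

Compute the density gradient over each adjacent pair:
  17–41 m: Δρ/Δz = 0.91/24 = 0.038 kg m⁻⁴
  41–70 m: Δρ/Δz = 0.14/29 = 4.8 × 10⁻³ kg m⁻⁴
  70–122 m: Δρ/Δz = 0.15/52 = 2.9 × 10⁻³ kg m⁻⁴
  122–151 m: Δρ/Δz = 0.36/29 = 0.012 kg m⁻⁴
The largest gradient is in the 17–41 m interval — the pycnocline.

17–41 m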